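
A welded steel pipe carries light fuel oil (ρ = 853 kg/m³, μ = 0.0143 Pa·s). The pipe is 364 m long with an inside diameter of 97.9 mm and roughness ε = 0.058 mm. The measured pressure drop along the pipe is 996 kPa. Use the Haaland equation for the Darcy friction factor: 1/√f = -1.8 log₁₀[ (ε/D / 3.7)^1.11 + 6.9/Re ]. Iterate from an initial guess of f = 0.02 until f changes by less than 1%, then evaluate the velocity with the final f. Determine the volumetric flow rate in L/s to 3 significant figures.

Rearranging Darcy-Weisbach: V = √(2·ΔP·D/(f·L·ρ)). With ε/D = 5.8e-05/0.0979 = 0.000592, iterate starting from f = 0.02:
  f = 0.02 → V = √(2·9.96e+05·0.0979/(0.02·364·853)) = 5.604 m/s; Re = ρVD/μ = 3.273e+04; f → 0.02428
  f = 0.02428 → V = 5.086 m/s; Re = 2.97e+04; f → 0.02474
  f = 0.02474 → V = 5.039 m/s; Re = 2.943e+04; f → 0.02478
Converged (Δf/f < 1%). With the final f = 0.02478: V = √(2·9.96e+05·0.0979/(0.02478·364·853)) = 5.034 m/s.
Q = V·A = 5.034·(π/4·0.0979²) = 0.0379 m³/s = 37.9 L/s.

Q ≈ 37.9 L/s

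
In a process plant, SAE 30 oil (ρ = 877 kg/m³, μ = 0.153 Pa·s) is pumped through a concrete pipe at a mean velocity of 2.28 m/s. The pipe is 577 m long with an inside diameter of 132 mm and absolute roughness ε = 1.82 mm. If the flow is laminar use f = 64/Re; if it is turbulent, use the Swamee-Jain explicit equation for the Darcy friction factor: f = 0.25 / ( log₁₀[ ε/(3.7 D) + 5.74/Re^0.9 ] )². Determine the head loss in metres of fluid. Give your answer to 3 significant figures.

h_f ≈ 43.0 m

Reynolds number Re = ρVD/μ = 877 · 2.28 · 0.132 / 0.153 = 1725.
Re < 2300 → laminar flow, so f = 64/Re = 64/1725 = 0.0371 (the turbulent correlation is not needed).
Darcy-Weisbach: ΔP = f(L/D)(ρV²/2) = 0.0371·(577/0.132)·(877·2.28²/2) = 0.0371·4371·2279 = 3.697e+05 Pa.
Head loss h_f = ΔP/(ρg) = 3.697e+05/(877·9.81) = 43.0 m.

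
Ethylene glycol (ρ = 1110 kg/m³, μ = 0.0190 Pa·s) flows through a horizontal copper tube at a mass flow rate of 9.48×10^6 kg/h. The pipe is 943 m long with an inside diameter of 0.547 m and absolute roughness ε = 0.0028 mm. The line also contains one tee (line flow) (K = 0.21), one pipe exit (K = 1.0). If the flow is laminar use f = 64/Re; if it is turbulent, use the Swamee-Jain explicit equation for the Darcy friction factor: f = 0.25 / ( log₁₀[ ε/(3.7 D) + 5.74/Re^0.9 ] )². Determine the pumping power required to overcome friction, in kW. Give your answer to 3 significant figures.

ṁ = 9.48×10^6 kg/h = 9.48×10^6/3600 = 2633 kg/s.
A = πD²/4 = π(0.547)²/4 = 0.235 m²; mean velocity V = ṁ/(ρA) = 2633/(1110 · 0.235) = 10.1 m/s.
Reynolds number Re = ρVD/μ = 1110 · 10.1 · 0.547 / 0.019 = 3.226e+05.
Re > 4000 → turbulent. Relative roughness ε/D = 2.8e-06/0.547 = 5.12e-06. Swamee-Jain: f = 0.25/(log₁₀[5.12e-06/3.7 + 5.74/3.226e+05^0.9])² = 0.25/(log₁₀[1.38e-06 + 6.33e-05])² = 0.25/(-4.189)² = 0.01424.
Total minor-loss coefficient ΣK = 1·0.21 + 1·1 = 1.21.
ΔP = [f·L/D + ΣK]·(ρV²/2) = [0.01424·943/0.547 + 1.21]·(1110·10.1²/2) = [24.56 + 1.21]·5.656e+04 = 1.457e+06 Pa.
Q = ṁ/ρ = 2633/1110 = 2.372 m³/s.
Pumping power P = QΔP = 2.372·1.457e+06 = 3457000 W = 3460 kW.

P ≈ 3460 kW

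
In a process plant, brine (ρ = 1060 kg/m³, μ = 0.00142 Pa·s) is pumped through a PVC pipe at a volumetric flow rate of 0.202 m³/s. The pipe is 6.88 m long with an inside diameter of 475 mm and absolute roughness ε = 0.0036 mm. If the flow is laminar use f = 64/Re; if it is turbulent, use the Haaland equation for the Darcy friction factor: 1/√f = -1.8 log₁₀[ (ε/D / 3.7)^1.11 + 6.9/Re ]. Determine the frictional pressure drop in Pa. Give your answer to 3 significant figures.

Cross-sectional area A = πD²/4 = π(0.475)²/4 = 0.1772 m²; mean velocity V = Q/A = 0.202/0.1772 = 1.14 m/s.
Reynolds number Re = ρVD/μ = 1060 · 1.14 · 0.475 / 0.00142 = 4.042e+05.
Re > 4000 → turbulent. Relative roughness ε/D = 3.6e-06/0.475 = 7.58e-06. Haaland: 1/√f = -1.8 log₁₀[(7.58e-06/3.7)^1.11 + 6.9/4.042e+05] = -1.8 log₁₀[4.85e-07 + 1.71e-05] = 8.56, so f = 0.01365.
Darcy-Weisbach: ΔP = f(L/D)(ρV²/2) = 0.01365·(6.88/0.475)·(1060·1.14²/2) = 0.01365·14.48·688.7 = 136.1 Pa.

ΔP ≈ 136 Pa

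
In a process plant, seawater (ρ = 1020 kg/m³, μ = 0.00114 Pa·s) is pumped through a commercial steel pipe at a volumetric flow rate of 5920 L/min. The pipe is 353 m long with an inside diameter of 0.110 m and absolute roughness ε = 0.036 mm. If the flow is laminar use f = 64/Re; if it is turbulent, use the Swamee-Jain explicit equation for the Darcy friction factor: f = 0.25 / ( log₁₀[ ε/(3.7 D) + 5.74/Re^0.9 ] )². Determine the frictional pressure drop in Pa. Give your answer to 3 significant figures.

Q = 5920 L/min = 5920/60000 = 0.09867 m³/s.
Cross-sectional area A = πD²/4 = π(0.11)²/4 = 0.009503 m²; mean velocity V = Q/A = 0.09867/0.009503 = 10.38 m/s.
Reynolds number Re = ρVD/μ = 1020 · 10.38 · 0.11 / 0.00114 = 1.022e+06.
Re > 4000 → turbulent. Relative roughness ε/D = 3.6e-05/0.11 = 0.000327. Swamee-Jain: f = 0.25/(log₁₀[0.000327/3.7 + 5.74/1.022e+06^0.9])² = 0.25/(log₁₀[8.85e-05 + 2.24e-05])² = 0.25/(-3.955)² = 0.01598.
Darcy-Weisbach: ΔP = f(L/D)(ρV²/2) = 0.01598·(353/0.11)·(1020·10.38²/2) = 0.01598·3209·5.497e+04 = 2.819e+06 Pa.

ΔP ≈ 2.82×10^6 Pa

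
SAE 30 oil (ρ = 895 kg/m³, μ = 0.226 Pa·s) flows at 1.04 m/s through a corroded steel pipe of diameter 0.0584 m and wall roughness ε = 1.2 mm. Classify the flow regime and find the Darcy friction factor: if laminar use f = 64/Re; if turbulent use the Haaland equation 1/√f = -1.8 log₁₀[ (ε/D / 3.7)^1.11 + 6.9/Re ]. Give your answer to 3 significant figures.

Re = ρVD/μ = 895·1.04·0.0584/0.226 = 240.5.
Re < 2300 → laminar, so f = 64/Re = 0.2661 (roughness is irrelevant in laminar flow).

f ≈ 0.266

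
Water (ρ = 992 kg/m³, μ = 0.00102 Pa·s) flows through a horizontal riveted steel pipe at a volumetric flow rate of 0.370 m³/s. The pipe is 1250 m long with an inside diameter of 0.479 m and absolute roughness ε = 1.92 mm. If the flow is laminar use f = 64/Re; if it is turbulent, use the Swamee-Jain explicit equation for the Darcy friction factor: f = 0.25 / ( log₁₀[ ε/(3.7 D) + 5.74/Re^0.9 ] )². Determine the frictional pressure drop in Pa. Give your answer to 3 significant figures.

ΔP ≈ 156000 Pa

Cross-sectional area A = πD²/4 = π(0.479)²/4 = 0.1802 m²; mean velocity V = Q/A = 0.37/0.1802 = 2.053 m/s.
Reynolds number Re = ρVD/μ = 992 · 2.053 · 0.479 / 0.00102 = 9.565e+05.
Re > 4000 → turbulent. Relative roughness ε/D = 0.00192/0.479 = 0.00401. Swamee-Jain: f = 0.25/(log₁₀[0.00401/3.7 + 5.74/9.565e+05^0.9])² = 0.25/(log₁₀[0.00108 + 2.38e-05])² = 0.25/(-2.956)² = 0.02861.
Darcy-Weisbach: ΔP = f(L/D)(ρV²/2) = 0.02861·(1250/0.479)·(992·2.053²/2) = 0.02861·2610·2091 = 1.561e+05 Pa.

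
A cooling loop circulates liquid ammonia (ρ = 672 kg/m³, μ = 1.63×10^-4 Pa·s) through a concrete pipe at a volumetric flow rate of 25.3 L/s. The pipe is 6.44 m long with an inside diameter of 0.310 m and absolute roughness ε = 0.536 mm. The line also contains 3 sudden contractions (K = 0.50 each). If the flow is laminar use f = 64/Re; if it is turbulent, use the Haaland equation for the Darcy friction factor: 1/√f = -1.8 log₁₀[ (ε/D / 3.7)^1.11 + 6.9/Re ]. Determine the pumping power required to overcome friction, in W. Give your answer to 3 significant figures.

P ≈ 1.89 W

Q = 25.3 L/s = 25.3/1000 = 0.0253 m³/s.
Cross-sectional area A = πD²/4 = π(0.31)²/4 = 0.07548 m²; mean velocity V = Q/A = 0.0253/0.07548 = 0.3352 m/s.
Reynolds number Re = ρVD/μ = 672 · 0.3352 · 0.31 / 0.000163 = 4.284e+05.
Re > 4000 → turbulent. Relative roughness ε/D = 0.000536/0.31 = 0.00173. Haaland: 1/√f = -1.8 log₁₀[(0.00173/3.7)^1.11 + 6.9/4.284e+05] = -1.8 log₁₀[0.000201 + 1.61e-05] = 6.594, so f = 0.023.
Total minor-loss coefficient ΣK = 3·0.5 = 1.5.
ΔP = [f·L/D + ΣK]·(ρV²/2) = [0.023·6.44/0.31 + 1.5]·(672·0.3352²/2) = [0.4778 + 1.5]·37.75 = 74.67 Pa.
Pumping power P = QΔP = 0.0253·74.67 = 1.889 W = 1.89 W.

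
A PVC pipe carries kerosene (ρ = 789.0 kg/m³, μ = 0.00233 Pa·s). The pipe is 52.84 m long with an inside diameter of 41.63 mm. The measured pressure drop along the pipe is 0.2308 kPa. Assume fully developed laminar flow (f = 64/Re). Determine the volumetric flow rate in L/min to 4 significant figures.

Q ≈ 8.292 L/min

For laminar flow, f = 64/Re with Re = ρVD/μ, so Darcy-Weisbach reduces to ΔP = 32μLV/D². Solving for V: V = ΔP·D²/(32μL) = 230.8·(0.04163)²/(32·0.00233·52.84) = 0.1015 m/s.
Check: Re = ρVD/μ = 789·0.1015·0.04163/0.00233 = 1431 < 2300, so the laminar assumption holds.
Q = V·A = 0.1015·(π/4·0.04163²) = 0.0001382 m³/s = 8.292 L/min.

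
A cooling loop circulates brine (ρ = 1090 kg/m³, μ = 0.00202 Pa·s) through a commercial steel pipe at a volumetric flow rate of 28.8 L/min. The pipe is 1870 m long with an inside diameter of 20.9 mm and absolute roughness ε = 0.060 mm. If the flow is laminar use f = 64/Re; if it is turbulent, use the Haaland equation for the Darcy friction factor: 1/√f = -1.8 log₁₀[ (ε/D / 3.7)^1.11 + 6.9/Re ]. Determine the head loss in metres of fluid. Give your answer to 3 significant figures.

h_f ≈ 286 m

Q = 28.8 L/min = 28.8/60000 = 0.00048 m³/s.
Cross-sectional area A = πD²/4 = π(0.0209)²/4 = 0.0003431 m²; mean velocity V = Q/A = 0.00048/0.0003431 = 1.399 m/s.
Reynolds number Re = ρVD/μ = 1090 · 1.399 · 0.0209 / 0.00202 = 1.578e+04.
Re > 4000 → turbulent. Relative roughness ε/D = 6e-05/0.0209 = 0.00287. Haaland: 1/√f = -1.8 log₁₀[(0.00287/3.7)^1.11 + 6.9/1.578e+04] = -1.8 log₁₀[0.000353 + 0.000437] = 5.584, so f = 0.03207.
Darcy-Weisbach: ΔP = f(L/D)(ρV²/2) = 0.03207·(1870/0.0209)·(1090·1.399²/2) = 0.03207·8.947e+04·1067 = 3.061e+06 Pa.
Head loss h_f = ΔP/(ρg) = 3.061e+06/(1090·9.81) = 286 m.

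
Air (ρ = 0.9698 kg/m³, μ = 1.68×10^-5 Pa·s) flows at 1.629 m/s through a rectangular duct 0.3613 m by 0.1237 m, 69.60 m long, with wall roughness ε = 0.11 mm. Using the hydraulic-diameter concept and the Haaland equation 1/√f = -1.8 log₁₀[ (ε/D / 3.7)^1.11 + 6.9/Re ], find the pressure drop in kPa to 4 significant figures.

ΔP ≈ 0.01347 kPa

Hydraulic diameter D_h = 4A/P = 4·(0.3613·0.1237)/(2·(0.3613+0.1237)) = 0.1788/0.97 = 0.1843 m.
Re = ρVD_h/μ = 0.9698·1.629·0.1843/1.68e-05 = 1.733e+04.
ε/D_h = 0.00011/0.1843 = 0.000597; Haaland gives 1/√f = -1.8 log₁₀[6.17e-05+0.000398] = 6.007, so f = 0.02771.
ΔP = f(L/D_h)(ρV²/2) = 0.02771·69.6/0.1843·1.287 = 13.47 Pa.
ΔP = 0.01347 kPa.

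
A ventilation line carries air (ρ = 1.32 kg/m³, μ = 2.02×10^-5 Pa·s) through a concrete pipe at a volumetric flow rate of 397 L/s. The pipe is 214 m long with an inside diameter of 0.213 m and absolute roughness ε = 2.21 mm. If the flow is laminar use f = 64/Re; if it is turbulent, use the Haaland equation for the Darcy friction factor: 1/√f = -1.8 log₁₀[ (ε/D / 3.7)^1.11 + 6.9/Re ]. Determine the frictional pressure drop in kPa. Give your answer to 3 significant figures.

ΔP ≈ 3.19 kPa

Q = 397 L/s = 397/1000 = 0.397 m³/s.
Cross-sectional area A = πD²/4 = π(0.213)²/4 = 0.03563 m²; mean velocity V = Q/A = 0.397/0.03563 = 11.14 m/s.
Reynolds number Re = ρVD/μ = 1.32 · 11.14 · 0.213 / 2.02e-05 = 1.551e+05.
Re > 4000 → turbulent. Relative roughness ε/D = 0.00221/0.213 = 0.0104. Haaland: 1/√f = -1.8 log₁₀[(0.0104/3.7)^1.11 + 6.9/1.551e+05] = -1.8 log₁₀[0.00147 + 4.45e-05] = 5.076, so f = 0.03881.
Darcy-Weisbach: ΔP = f(L/D)(ρV²/2) = 0.03881·(214/0.213)·(1.32·11.14²/2) = 0.03881·1005·81.93 = 3195 Pa.
ΔP = 3195 Pa = 3.19 kPa.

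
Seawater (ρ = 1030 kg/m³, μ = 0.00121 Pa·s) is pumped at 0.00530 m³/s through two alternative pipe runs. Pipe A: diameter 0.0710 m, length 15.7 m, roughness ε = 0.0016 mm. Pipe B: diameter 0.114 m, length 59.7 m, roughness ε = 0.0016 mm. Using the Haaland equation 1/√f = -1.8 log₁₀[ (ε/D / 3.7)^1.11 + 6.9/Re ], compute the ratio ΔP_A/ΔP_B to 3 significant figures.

ΔP_A/ΔP_B ≈ 2.54

Pipe A: V = Q/A = 0.0053/0.003959 = 1.339 m/s; Re = 8.091e+04; ε/D = 2.25e-05; Haaland → f = 0.01872; ΔP_A = f(L/D)(ρV²/2) = 3819 Pa.
Pipe B: V = Q/A = 0.0053/0.01021 = 0.5192 m/s; Re = 5.039e+04; ε/D = 1.4e-05; Haaland → f = 0.02071; ΔP_B = f(L/D)(ρV²/2) = 1506 Pa.
ΔP_A/ΔP_B = 3819/1506 = 2.54.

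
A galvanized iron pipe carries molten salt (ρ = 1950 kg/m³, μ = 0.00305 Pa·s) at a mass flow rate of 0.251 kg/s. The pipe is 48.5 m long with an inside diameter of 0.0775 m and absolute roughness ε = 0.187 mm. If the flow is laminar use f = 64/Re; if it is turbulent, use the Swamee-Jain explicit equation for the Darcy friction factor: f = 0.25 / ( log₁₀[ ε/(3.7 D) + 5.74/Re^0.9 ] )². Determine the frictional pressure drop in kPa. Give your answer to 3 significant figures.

ΔP ≈ 0.0215 kPa

A = πD²/4 = π(0.0775)²/4 = 0.004717 m²; mean velocity V = ṁ/(ρA) = 0.251/(1950 · 0.004717) = 0.02729 m/s.
Reynolds number Re = ρVD/μ = 1950 · 0.02729 · 0.0775 / 0.00305 = 1352.
Re < 2300 → laminar flow, so f = 64/Re = 64/1352 = 0.04734 (the turbulent correlation is not needed).
Darcy-Weisbach: ΔP = f(L/D)(ρV²/2) = 0.04734·(48.5/0.0775)·(1950·0.02729²/2) = 0.04734·625.8·0.7259 = 21.5 Pa.
ΔP = 21.5 Pa = 0.0215 kPa.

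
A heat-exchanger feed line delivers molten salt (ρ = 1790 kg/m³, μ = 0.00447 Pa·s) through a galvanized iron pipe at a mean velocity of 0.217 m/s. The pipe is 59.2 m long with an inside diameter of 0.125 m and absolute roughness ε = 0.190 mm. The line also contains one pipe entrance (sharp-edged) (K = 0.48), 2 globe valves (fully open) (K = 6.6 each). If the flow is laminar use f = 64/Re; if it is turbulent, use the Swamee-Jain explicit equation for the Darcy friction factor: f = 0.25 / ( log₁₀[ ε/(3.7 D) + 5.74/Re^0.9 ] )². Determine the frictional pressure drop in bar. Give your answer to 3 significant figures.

ΔP ≈ 0.0123 bar

Reynolds number Re = ρVD/μ = 1790 · 0.217 · 0.125 / 0.00447 = 1.086e+04.
Re > 4000 → turbulent. Relative roughness ε/D = 0.00019/0.125 = 0.00152. Swamee-Jain: f = 0.25/(log₁₀[0.00152/3.7 + 5.74/1.086e+04^0.9])² = 0.25/(log₁₀[0.000411 + 0.00134])² = 0.25/(-2.757)² = 0.03289.
Total minor-loss coefficient ΣK = 1·0.48 + 2·6.6 = 13.7.
ΔP = [f·L/D + ΣK]·(ρV²/2) = [0.03289·59.2/0.125 + 13.7]·(1790·0.217²/2) = [15.58 + 13.7]·42.14 = 1233 Pa.
ΔP = 1233 Pa = 0.0123 bar.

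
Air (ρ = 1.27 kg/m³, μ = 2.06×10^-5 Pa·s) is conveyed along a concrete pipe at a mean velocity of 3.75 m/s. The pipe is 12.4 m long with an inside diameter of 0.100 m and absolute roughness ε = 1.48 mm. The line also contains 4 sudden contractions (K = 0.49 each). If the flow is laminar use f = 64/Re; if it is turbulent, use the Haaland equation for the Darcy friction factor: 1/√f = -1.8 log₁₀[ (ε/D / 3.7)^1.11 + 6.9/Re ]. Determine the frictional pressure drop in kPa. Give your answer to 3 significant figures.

Reynolds number Re = ρVD/μ = 1.27 · 3.75 · 0.1 / 2.06e-05 = 2.312e+04.
Re > 4000 → turbulent. Relative roughness ε/D = 0.00148/0.1 = 0.0148. Haaland: 1/√f = -1.8 log₁₀[(0.0148/3.7)^1.11 + 6.9/2.312e+04] = -1.8 log₁₀[0.00218 + 0.000298] = 4.691, so f = 0.04545.
Total minor-loss coefficient ΣK = 4·0.49 = 1.96.
ΔP = [f·L/D + ΣK]·(ρV²/2) = [0.04545·12.4/0.1 + 1.96]·(1.27·3.75²/2) = [5.636 + 1.96]·8.93 = 67.83 Pa.
ΔP = 67.83 Pa = 0.0678 kPa.

ΔP ≈ 0.0678 kPa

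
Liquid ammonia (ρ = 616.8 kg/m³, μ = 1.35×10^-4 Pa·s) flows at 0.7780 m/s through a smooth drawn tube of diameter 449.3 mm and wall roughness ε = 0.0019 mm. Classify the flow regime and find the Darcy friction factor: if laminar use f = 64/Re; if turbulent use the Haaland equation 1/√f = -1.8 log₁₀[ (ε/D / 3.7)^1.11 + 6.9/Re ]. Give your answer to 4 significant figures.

f ≈ 0.01082

Re = ρVD/μ = 616.8·0.778·0.4493/0.000135 = 1.597e+06.
Re > 4000 → turbulent. ε/D = 1.9e-06/0.4493 = 4.23e-06; Haaland: 1/√f = -1.8 log₁₀[2.54e-07 + 4.32e-06] = 9.611, so f = 0.01082.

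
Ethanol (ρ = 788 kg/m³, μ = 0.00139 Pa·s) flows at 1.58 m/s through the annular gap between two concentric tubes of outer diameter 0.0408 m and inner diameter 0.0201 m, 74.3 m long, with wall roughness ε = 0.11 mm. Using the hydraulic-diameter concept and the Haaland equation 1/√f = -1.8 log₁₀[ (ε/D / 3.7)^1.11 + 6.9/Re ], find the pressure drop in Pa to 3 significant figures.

Hydraulic diameter D_h = 4A/P = D_o - D_i = 0.0408 - 0.0201 = 0.0207 m.
Re = ρVD_h/μ = 788·1.58·0.0207/0.00139 = 1.854e+04.
ε/D_h = 0.00011/0.0207 = 0.00531; Haaland gives 1/√f = -1.8 log₁₀[0.000699+0.000372] = 5.346, so f = 0.03499.
ΔP = f(L/D_h)(ρV²/2) = 0.03499·74.3/0.0207·983.6 = 1.235e+05 Pa.

ΔP ≈ 124000 Pa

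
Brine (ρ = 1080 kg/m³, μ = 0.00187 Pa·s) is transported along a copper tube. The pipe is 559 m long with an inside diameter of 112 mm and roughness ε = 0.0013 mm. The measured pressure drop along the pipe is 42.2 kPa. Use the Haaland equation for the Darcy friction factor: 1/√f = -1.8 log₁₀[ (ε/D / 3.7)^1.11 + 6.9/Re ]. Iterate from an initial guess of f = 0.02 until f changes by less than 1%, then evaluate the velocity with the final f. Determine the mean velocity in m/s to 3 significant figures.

Rearranging Darcy-Weisbach: V = √(2·ΔP·D/(f·L·ρ)). With ε/D = 1.3e-06/0.112 = 1.16e-05, iterate starting from f = 0.02:
  f = 0.02 → V = √(2·4.22e+04·0.112/(0.02·559·1080)) = 0.8848 m/s; Re = ρVD/μ = 5.723e+04; f → 0.02013
Converged (Δf/f < 1%). With the final f = 0.02013: V = √(2·4.22e+04·0.112/(0.02013·559·1080)) = 0.882 m/s.

V ≈ 0.882 m/s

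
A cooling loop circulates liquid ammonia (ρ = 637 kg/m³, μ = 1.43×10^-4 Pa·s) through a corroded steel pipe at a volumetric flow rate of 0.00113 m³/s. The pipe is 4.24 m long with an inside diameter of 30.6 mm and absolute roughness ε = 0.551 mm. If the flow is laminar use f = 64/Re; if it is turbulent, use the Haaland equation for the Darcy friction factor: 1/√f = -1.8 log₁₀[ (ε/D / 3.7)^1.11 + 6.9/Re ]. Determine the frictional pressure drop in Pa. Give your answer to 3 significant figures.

Cross-sectional area A = πD²/4 = π(0.0306)²/4 = 0.0007354 m²; mean velocity V = Q/A = 0.00113/0.0007354 = 1.537 m/s.
Reynolds number Re = ρVD/μ = 637 · 1.537 · 0.0306 / 0.000143 = 2.094e+05.
Re > 4000 → turbulent. Relative roughness ε/D = 0.000551/0.0306 = 0.018. Haaland: 1/√f = -1.8 log₁₀[(0.018/3.7)^1.11 + 6.9/2.094e+05] = -1.8 log₁₀[0.00271 + 3.29e-05] = 4.611, so f = 0.04702.
Darcy-Weisbach: ΔP = f(L/D)(ρV²/2) = 0.04702·(4.24/0.0306)·(637·1.537²/2) = 0.04702·138.6·752 = 4900 Pa.

ΔP ≈ 4900 Pa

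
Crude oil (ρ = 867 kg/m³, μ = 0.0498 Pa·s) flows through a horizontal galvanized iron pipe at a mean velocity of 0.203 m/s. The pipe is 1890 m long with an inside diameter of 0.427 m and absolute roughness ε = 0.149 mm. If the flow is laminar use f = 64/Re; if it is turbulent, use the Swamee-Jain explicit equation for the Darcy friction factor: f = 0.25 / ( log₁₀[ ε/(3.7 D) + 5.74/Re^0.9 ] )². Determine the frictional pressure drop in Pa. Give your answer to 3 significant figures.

Reynolds number Re = ρVD/μ = 867 · 0.203 · 0.427 / 0.0498 = 1509.
Re < 2300 → laminar flow, so f = 64/Re = 64/1509 = 0.04241 (the turbulent correlation is not needed).
Darcy-Weisbach: ΔP = f(L/D)(ρV²/2) = 0.04241·(1890/0.427)·(867·0.203²/2) = 0.04241·4426·17.86 = 3353 Pa.

ΔP ≈ 3350 Pa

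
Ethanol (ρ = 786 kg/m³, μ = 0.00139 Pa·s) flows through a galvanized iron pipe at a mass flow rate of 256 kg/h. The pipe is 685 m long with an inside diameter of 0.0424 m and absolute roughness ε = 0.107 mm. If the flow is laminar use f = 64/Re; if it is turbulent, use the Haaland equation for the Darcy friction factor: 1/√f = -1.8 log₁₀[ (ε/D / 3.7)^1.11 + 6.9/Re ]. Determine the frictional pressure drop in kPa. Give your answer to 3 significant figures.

ΔP ≈ 1.09 kPa

ṁ = 256 kg/h = 256/3600 = 0.07111 kg/s.
A = πD²/4 = π(0.0424)²/4 = 0.001412 m²; mean velocity V = ṁ/(ρA) = 0.07111/(786 · 0.001412) = 0.06408 m/s.
Reynolds number Re = ρVD/μ = 786 · 0.06408 · 0.0424 / 0.00139 = 1536.
Re < 2300 → laminar flow, so f = 64/Re = 64/1536 = 0.04166 (the turbulent correlation is not needed).
Darcy-Weisbach: ΔP = f(L/D)(ρV²/2) = 0.04166·(685/0.0424)·(786·0.06408²/2) = 0.04166·1.616e+04·1.614 = 1086 Pa.
ΔP = 1086 Pa = 1.09 kPa.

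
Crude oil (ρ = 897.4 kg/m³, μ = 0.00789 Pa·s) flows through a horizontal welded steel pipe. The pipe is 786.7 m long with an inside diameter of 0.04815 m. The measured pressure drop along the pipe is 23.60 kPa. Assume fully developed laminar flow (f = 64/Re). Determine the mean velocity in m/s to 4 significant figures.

For laminar flow, f = 64/Re with Re = ρVD/μ, so Darcy-Weisbach reduces to ΔP = 32μLV/D². Solving for V: V = ΔP·D²/(32μL) = 2.36e+04·(0.04815)²/(32·0.00789·786.7) = 0.2755 m/s.
Check: Re = ρVD/μ = 897.4·0.2755·0.04815/0.00789 = 1509 < 2300, so the laminar assumption holds.

V ≈ 0.2755 m/s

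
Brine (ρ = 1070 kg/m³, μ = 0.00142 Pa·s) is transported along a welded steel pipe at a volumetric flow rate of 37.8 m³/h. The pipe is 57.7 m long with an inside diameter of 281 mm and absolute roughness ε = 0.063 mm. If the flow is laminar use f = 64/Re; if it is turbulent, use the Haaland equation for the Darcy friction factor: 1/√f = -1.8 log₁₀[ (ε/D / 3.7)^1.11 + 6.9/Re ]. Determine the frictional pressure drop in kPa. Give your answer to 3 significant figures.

ΔP ≈ 0.0721 kPa

Q = 37.8 m³/h = 37.8/3600 = 0.0105 m³/s.
Cross-sectional area A = πD²/4 = π(0.281)²/4 = 0.06202 m²; mean velocity V = Q/A = 0.0105/0.06202 = 0.1693 m/s.
Reynolds number Re = ρVD/μ = 1070 · 0.1693 · 0.281 / 0.00142 = 3.585e+04.
Re > 4000 → turbulent. Relative roughness ε/D = 6.3e-05/0.281 = 0.000224. Haaland: 1/√f = -1.8 log₁₀[(0.000224/3.7)^1.11 + 6.9/3.585e+04] = -1.8 log₁₀[2.08e-05 + 0.000192] = 6.608, so f = 0.0229.
Darcy-Weisbach: ΔP = f(L/D)(ρV²/2) = 0.0229·(57.7/0.281)·(1070·0.1693²/2) = 0.0229·205.3·15.34 = 72.12 Pa.
ΔP = 72.12 Pa = 0.0721 kPa.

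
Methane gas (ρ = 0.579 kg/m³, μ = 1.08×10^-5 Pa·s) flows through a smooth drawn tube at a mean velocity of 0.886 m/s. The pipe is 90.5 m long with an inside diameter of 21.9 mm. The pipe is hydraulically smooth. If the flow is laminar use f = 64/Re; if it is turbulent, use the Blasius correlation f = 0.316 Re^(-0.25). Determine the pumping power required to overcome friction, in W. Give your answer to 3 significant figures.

Reynolds number Re = ρVD/μ = 0.579 · 0.886 · 0.0219 / 1.08e-05 = 1040.
Re < 2300 → laminar flow, so f = 64/Re = 64/1040 = 0.06152 (the turbulent correlation is not needed).
Darcy-Weisbach: ΔP = f(L/D)(ρV²/2) = 0.06152·(90.5/0.0219)·(0.579·0.886²/2) = 0.06152·4132·0.2273 = 57.78 Pa.
Q = V·A = 0.886·0.0003767 = 0.0003337 m³/s.
Pumping power P = QΔP = 0.0003337·57.78 = 0.01928 W = 0.0193 W.

P ≈ 0.0193 W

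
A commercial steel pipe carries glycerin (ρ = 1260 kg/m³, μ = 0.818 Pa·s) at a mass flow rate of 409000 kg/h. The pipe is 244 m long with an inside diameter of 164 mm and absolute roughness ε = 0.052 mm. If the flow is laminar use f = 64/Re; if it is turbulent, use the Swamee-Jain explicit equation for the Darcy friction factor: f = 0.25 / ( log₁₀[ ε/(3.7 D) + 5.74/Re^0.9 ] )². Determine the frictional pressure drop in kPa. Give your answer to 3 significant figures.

ṁ = 409000 kg/h = 409000/3600 = 113.6 kg/s.
A = πD²/4 = π(0.164)²/4 = 0.02112 m²; mean velocity V = ṁ/(ρA) = 113.6/(1260 · 0.02112) = 4.268 m/s.
Reynolds number Re = ρVD/μ = 1260 · 4.268 · 0.164 / 0.818 = 1078.
Re < 2300 → laminar flow, so f = 64/Re = 64/1078 = 0.05935 (the turbulent correlation is not needed).
Darcy-Weisbach: ΔP = f(L/D)(ρV²/2) = 0.05935·(244/0.164)·(1260·4.268²/2) = 0.05935·1488·1.148e+04 = 1.014e+06 Pa.
ΔP = 1.014e+06 Pa = 1010 kPa.

ΔP ≈ 1010 kPa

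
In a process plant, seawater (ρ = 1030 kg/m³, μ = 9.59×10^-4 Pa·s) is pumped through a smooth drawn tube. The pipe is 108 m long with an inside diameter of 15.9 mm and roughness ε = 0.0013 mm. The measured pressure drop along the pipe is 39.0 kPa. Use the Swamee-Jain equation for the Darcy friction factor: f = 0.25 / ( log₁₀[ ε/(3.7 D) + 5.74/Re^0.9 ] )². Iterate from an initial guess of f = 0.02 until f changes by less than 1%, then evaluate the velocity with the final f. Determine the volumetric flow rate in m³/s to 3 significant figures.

Q ≈ 1.19×10^-4 m³/s

Rearranging Darcy-Weisbach: V = √(2·ΔP·D/(f·L·ρ)). With ε/D = 1.3e-06/0.0159 = 8.18e-05, iterate starting from f = 0.02:
  f = 0.02 → V = √(2·3.9e+04·0.0159/(0.02·108·1030)) = 0.7466 m/s; Re = ρVD/μ = 1.275e+04; f → 0.02916
  f = 0.02916 → V = 0.6183 m/s; Re = 1.056e+04; f → 0.03066
  f = 0.03066 → V = 0.603 m/s; Re = 1.03e+04; f → 0.03087
Converged (Δf/f < 1%). With the final f = 0.03087: V = √(2·3.9e+04·0.0159/(0.03087·108·1030)) = 0.601 m/s.
Q = V·A = 0.601·(π/4·0.0159²) = 0.0001193 m³/s = 1.19×10^-4 m³/s.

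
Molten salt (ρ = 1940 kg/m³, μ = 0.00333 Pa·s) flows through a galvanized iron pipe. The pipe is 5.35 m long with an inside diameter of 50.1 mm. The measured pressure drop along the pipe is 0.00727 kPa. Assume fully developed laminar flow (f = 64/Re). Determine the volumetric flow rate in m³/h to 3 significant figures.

Q ≈ 0.227 m³/h

For laminar flow, f = 64/Re with Re = ρVD/μ, so Darcy-Weisbach reduces to ΔP = 32μLV/D². Solving for V: V = ΔP·D²/(32μL) = 7.27·(0.0501)²/(32·0.00333·5.35) = 0.03201 m/s.
Check: Re = ρVD/μ = 1940·0.03201·0.0501/0.00333 = 934.2 < 2300, so the laminar assumption holds.
Q = V·A = 0.03201·(π/4·0.0501²) = 6.31e-05 m³/s = 0.227 m³/h.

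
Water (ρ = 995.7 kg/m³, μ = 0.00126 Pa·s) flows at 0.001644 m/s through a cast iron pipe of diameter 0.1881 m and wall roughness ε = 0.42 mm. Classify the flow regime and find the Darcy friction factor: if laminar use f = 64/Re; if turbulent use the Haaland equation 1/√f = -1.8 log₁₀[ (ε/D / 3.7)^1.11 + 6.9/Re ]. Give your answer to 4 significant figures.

f ≈ 0.2619

Re = ρVD/μ = 995.7·0.001644·0.1881/0.00126 = 244.4.
Re < 2300 → laminar, so f = 64/Re = 0.2619 (roughness is irrelevant in laminar flow).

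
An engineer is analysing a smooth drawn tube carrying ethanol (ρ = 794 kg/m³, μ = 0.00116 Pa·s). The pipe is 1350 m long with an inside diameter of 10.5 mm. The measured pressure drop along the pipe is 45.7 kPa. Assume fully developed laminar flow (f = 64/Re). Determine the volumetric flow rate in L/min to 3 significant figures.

Q ≈ 0.522 L/min

For laminar flow, f = 64/Re with Re = ρVD/μ, so Darcy-Weisbach reduces to ΔP = 32μLV/D². Solving for V: V = ΔP·D²/(32μL) = 4.57e+04·(0.0105)²/(32·0.00116·1350) = 0.1005 m/s.
Check: Re = ρVD/μ = 794·0.1005·0.0105/0.00116 = 722.6 < 2300, so the laminar assumption holds.
Q = V·A = 0.1005·(π/4·0.0105²) = 8.706e-06 m³/s = 0.522 L/min.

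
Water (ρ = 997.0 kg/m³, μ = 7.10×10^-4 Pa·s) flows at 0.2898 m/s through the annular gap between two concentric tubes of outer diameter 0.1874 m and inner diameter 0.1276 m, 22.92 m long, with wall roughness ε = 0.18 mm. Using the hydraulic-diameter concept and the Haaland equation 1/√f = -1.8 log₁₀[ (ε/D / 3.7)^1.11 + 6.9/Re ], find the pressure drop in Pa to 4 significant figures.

Hydraulic diameter D_h = 4A/P = D_o - D_i = 0.1874 - 0.1276 = 0.0598 m.
Re = ρVD_h/μ = 997·0.2898·0.0598/0.00071 = 2.434e+04.
ε/D_h = 0.00018/0.0598 = 0.00301; Haaland gives 1/√f = -1.8 log₁₀[0.000372+0.000284] = 5.73, so f = 0.03046.
ΔP = f(L/D_h)(ρV²/2) = 0.03046·22.92/0.0598·41.87 = 488.7 Pa.

ΔP ≈ 488.7 Pa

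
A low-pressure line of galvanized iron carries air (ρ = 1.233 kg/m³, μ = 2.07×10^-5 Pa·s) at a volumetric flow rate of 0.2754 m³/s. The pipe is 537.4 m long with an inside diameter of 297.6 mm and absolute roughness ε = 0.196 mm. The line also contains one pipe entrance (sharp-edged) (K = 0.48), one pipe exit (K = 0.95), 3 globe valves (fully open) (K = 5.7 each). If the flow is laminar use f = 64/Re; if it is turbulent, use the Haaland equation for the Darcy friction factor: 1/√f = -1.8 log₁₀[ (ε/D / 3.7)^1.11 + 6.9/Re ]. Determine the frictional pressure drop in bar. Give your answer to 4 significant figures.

ΔP ≈ 0.005567 bar

Cross-sectional area A = πD²/4 = π(0.2976)²/4 = 0.06956 m²; mean velocity V = Q/A = 0.2754/0.06956 = 3.959 m/s.
Reynolds number Re = ρVD/μ = 1.233 · 3.959 · 0.2976 / 2.07e-05 = 7.018e+04.
Re > 4000 → turbulent. Relative roughness ε/D = 0.000196/0.2976 = 0.000659. Haaland: 1/√f = -1.8 log₁₀[(0.000659/3.7)^1.11 + 6.9/7.018e+04] = -1.8 log₁₀[6.89e-05 + 9.83e-05] = 6.798, so f = 0.02164.
Total minor-loss coefficient ΣK = 1·0.48 + 1·0.95 + 3·5.7 = 18.5.
ΔP = [f·L/D + ΣK]·(ρV²/2) = [0.02164·537.4/0.2976 + 18.5]·(1.233·3.959²/2) = [39.07 + 18.5]·9.664 = 556.7 Pa.
ΔP = 556.7 Pa = 0.005567 bar.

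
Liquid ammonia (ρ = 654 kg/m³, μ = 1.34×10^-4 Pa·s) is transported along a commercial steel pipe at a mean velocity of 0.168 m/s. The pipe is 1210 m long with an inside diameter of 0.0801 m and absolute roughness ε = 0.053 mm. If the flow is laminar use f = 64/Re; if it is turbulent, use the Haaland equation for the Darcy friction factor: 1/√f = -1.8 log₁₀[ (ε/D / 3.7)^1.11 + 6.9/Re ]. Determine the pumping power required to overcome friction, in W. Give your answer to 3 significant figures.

Reynolds number Re = ρVD/μ = 654 · 0.168 · 0.0801 / 0.000134 = 6.568e+04.
Re > 4000 → turbulent. Relative roughness ε/D = 5.3e-05/0.0801 = 0.000662. Haaland: 1/√f = -1.8 log₁₀[(0.000662/3.7)^1.11 + 6.9/6.568e+04] = -1.8 log₁₀[6.92e-05 + 0.000105] = 6.766, so f = 0.02185.
Darcy-Weisbach: ΔP = f(L/D)(ρV²/2) = 0.02185·(1210/0.0801)·(654·0.168²/2) = 0.02185·1.511e+04·9.229 = 3046 Pa.
Q = V·A = 0.168·0.005039 = 0.0008466 m³/s.
Pumping power P = QΔP = 0.0008466·3046 = 2.578 W = 2.58 W.

P ≈ 2.58 W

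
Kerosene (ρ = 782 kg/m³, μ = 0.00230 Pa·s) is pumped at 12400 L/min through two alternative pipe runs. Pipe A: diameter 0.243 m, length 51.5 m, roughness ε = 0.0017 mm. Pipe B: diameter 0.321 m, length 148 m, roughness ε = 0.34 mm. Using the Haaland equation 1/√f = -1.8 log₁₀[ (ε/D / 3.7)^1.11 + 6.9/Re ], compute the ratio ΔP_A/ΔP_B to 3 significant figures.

Pipe A: V = Q/A = 0.2067/0.04638 = 4.456 m/s; Re = 3.682e+05; ε/D = 7e-06; Haaland → f = 0.01387; ΔP_A = f(L/D)(ρV²/2) = 2.283e+04 Pa.
Pipe B: V = Q/A = 0.2067/0.08093 = 2.554 m/s; Re = 2.787e+05; ε/D = 0.00106; Haaland → f = 0.02083; ΔP_B = f(L/D)(ρV²/2) = 2.449e+04 Pa.
ΔP_A/ΔP_B = 2.283e+04/2.449e+04 = 0.932.

ΔP_A/ΔP_B ≈ 0.932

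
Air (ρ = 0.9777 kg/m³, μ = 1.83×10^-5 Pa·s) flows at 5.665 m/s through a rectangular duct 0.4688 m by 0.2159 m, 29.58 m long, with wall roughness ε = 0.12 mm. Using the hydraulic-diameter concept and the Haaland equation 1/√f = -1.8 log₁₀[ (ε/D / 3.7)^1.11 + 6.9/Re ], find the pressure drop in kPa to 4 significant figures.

ΔP ≈ 0.03136 kPa

Hydraulic diameter D_h = 4A/P = 4·(0.4688·0.2159)/(2·(0.4688+0.2159)) = 0.4049/1.369 = 0.2956 m.
Re = ρVD_h/μ = 0.9777·5.665·0.2956/1.83e-05 = 8.948e+04.
ε/D_h = 0.00012/0.2956 = 0.000406; Haaland gives 1/√f = -1.8 log₁₀[4.02e-05+7.71e-05] = 7.075, so f = 0.01998.
ΔP = f(L/D_h)(ρV²/2) = 0.01998·29.58/0.2956·15.69 = 31.36 Pa.
ΔP = 0.03136 kPa.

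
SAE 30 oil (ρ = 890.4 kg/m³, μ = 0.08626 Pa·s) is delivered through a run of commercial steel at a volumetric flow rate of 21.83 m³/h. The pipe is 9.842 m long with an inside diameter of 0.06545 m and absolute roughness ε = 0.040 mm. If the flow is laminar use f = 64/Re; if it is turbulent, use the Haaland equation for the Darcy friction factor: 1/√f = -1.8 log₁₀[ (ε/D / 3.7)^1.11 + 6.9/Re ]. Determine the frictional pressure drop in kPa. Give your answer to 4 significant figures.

ΔP ≈ 11.43 kPa

Q = 21.83 m³/h = 21.83/3600 = 0.006064 m³/s.
Cross-sectional area A = πD²/4 = π(0.06545)²/4 = 0.003364 m²; mean velocity V = Q/A = 0.006064/0.003364 = 1.802 m/s.
Reynolds number Re = ρVD/μ = 890.4 · 1.802 · 0.06545 / 0.0863 = 1218.
Re < 2300 → laminar flow, so f = 64/Re = 64/1218 = 0.05256 (the turbulent correlation is not needed).
Darcy-Weisbach: ΔP = f(L/D)(ρV²/2) = 0.05256·(9.842/0.06545)·(890.4·1.802²/2) = 0.05256·150.4·1446 = 1.143e+04 Pa.
ΔP = 1.143e+04 Pa = 11.43 kPa.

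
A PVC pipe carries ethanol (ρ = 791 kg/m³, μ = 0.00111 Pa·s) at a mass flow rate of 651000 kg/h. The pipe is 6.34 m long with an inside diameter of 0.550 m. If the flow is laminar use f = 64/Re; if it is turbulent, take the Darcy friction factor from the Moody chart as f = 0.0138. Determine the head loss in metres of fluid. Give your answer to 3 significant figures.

h_f ≈ 0.00751 m

ṁ = 651000 kg/h = 651000/3600 = 180.8 kg/s.
A = πD²/4 = π(0.55)²/4 = 0.2376 m²; mean velocity V = ṁ/(ρA) = 180.8/(791 · 0.2376) = 0.9622 m/s.
Reynolds number Re = ρVD/μ = 791 · 0.9622 · 0.55 / 0.00111 = 3.771e+05.
Re > 4000 → turbulent; use the Moody-chart value f = 0.0138.
Darcy-Weisbach: ΔP = f(L/D)(ρV²/2) = 0.0138·(6.34/0.55)·(791·0.9622²/2) = 0.0138·11.53·366.2 = 58.25 Pa.
Head loss h_f = ΔP/(ρg) = 58.25/(791·9.81) = 0.00751 m.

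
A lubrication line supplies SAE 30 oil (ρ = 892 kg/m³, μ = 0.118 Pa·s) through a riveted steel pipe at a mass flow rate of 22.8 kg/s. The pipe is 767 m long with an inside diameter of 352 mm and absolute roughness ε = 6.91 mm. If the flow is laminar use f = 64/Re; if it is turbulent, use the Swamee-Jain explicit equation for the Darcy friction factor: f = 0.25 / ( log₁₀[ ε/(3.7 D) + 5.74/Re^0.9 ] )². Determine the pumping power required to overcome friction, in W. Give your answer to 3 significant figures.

P ≈ 157 W

A = πD²/4 = π(0.352)²/4 = 0.09731 m²; mean velocity V = ṁ/(ρA) = 22.8/(892 · 0.09731) = 0.2627 m/s.
Reynolds number Re = ρVD/μ = 892 · 0.2627 · 0.352 / 0.118 = 698.9.
Re < 2300 → laminar flow, so f = 64/Re = 64/698.9 = 0.09157 (the turbulent correlation is not needed).
Darcy-Weisbach: ΔP = f(L/D)(ρV²/2) = 0.09157·(767/0.352)·(892·0.2627²/2) = 0.09157·2179·30.77 = 6140 Pa.
Q = ṁ/ρ = 22.8/892 = 0.02556 m³/s.
Pumping power P = QΔP = 0.02556·6140 = 156.9 W = 157 W.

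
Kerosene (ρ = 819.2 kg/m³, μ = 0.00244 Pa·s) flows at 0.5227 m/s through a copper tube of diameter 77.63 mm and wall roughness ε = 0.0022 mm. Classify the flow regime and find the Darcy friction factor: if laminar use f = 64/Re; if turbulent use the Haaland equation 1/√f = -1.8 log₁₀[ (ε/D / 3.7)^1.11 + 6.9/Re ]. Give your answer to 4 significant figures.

f ≈ 0.02845

Re = ρVD/μ = 819.2·0.5227·0.07763/0.00244 = 1.362e+04.
Re > 4000 → turbulent. ε/D = 2.2e-06/0.07763 = 2.83e-05; Haaland: 1/√f = -1.8 log₁₀[2.1e-06 + 0.000506] = 5.929, so f = 0.02845.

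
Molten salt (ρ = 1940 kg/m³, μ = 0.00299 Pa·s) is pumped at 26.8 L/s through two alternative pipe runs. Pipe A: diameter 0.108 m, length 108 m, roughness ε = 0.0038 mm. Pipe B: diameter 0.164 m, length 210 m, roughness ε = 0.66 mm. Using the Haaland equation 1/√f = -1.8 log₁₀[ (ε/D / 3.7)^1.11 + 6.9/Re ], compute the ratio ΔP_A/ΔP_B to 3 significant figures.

ΔP_A/ΔP_B ≈ 2.22

Pipe A: V = Q/A = 0.0268/0.009161 = 2.925 m/s; Re = 2.05e+05; ε/D = 3.52e-05; Haaland → f = 0.01566; ΔP_A = f(L/D)(ρV²/2) = 1.3e+05 Pa.
Pipe B: V = Q/A = 0.0268/0.02112 = 1.269 m/s; Re = 1.35e+05; ε/D = 0.00402; Haaland → f = 0.02925; ΔP_B = f(L/D)(ρV²/2) = 5.848e+04 Pa.
ΔP_A/ΔP_B = 1.3e+05/5.848e+04 = 2.22.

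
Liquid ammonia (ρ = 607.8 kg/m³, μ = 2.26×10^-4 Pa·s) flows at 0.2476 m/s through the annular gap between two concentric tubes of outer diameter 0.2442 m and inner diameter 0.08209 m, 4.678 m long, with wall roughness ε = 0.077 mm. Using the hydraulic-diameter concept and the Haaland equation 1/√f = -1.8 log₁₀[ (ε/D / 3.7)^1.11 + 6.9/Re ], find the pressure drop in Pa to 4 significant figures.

Hydraulic diameter D_h = 4A/P = D_o - D_i = 0.2442 - 0.08209 = 0.1621 m.
Re = ρVD_h/μ = 607.8·0.2476·0.1621/0.000226 = 1.079e+05.
ε/D_h = 7.7e-05/0.1621 = 0.000475; Haaland gives 1/√f = -1.8 log₁₀[4.79e-05+6.39e-05] = 7.113, so f = 0.01977.
ΔP = f(L/D_h)(ρV²/2) = 0.01977·4.678/0.1621·18.63 = 10.63 Pa.

ΔP ≈ 10.63 Pa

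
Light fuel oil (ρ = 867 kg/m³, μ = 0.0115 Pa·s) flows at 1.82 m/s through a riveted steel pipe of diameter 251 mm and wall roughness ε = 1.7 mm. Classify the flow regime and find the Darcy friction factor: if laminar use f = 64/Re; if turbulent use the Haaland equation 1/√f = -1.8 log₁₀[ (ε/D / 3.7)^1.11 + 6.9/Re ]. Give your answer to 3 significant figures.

f ≈ 0.0354

Re = ρVD/μ = 867·1.82·0.251/0.0115 = 3.444e+04.
Re > 4000 → turbulent. ε/D = 0.0017/0.251 = 0.00677; Haaland: 1/√f = -1.8 log₁₀[0.000915 + 0.0002] = 5.315, so f = 0.0354.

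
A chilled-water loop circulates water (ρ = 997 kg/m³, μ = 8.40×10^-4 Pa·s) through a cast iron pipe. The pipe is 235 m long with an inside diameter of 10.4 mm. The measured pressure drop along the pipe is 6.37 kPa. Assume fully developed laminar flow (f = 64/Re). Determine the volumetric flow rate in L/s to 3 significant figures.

For laminar flow, f = 64/Re with Re = ρVD/μ, so Darcy-Weisbach reduces to ΔP = 32μLV/D². Solving for V: V = ΔP·D²/(32μL) = 6370·(0.0104)²/(32·0.00084·235) = 0.1091 m/s.
Check: Re = ρVD/μ = 997·0.1091·0.0104/0.00084 = 1346 < 2300, so the laminar assumption holds.
Q = V·A = 0.1091·(π/4·0.0104²) = 9.265e-06 m³/s = 0.00927 L/s.

Q ≈ 0.00927 L/s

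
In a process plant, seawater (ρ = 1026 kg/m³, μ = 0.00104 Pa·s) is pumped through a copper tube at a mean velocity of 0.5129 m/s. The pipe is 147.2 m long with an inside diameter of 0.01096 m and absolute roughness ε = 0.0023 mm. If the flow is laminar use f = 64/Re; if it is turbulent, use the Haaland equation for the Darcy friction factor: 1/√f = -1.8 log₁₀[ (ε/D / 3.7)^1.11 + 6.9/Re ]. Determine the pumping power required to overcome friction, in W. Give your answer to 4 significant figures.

Reynolds number Re = ρVD/μ = 1026 · 0.5129 · 0.01096 / 0.00104 = 5546.
Re > 4000 → turbulent. Relative roughness ε/D = 2.3e-06/0.01096 = 0.00021. Haaland: 1/√f = -1.8 log₁₀[(0.00021/3.7)^1.11 + 6.9/5546] = -1.8 log₁₀[1.93e-05 + 0.00124] = 5.217, so f = 0.03674.
Darcy-Weisbach: ΔP = f(L/D)(ρV²/2) = 0.03674·(147.2/0.01096)·(1026·0.5129²/2) = 0.03674·1.343e+04·135 = 6.659e+04 Pa.
Q = V·A = 0.5129·9.434e-05 = 4.839e-05 m³/s.
Pumping power P = QΔP = 4.839e-05·6.659e+04 = 3.2223 W = 3.222 W.

P ≈ 3.222 W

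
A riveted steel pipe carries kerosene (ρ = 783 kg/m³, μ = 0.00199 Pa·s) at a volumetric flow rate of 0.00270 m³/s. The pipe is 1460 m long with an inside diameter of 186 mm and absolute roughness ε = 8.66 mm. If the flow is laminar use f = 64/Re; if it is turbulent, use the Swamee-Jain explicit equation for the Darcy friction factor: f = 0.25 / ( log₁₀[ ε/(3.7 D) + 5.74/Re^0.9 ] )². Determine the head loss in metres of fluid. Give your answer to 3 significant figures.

h_f ≈ 0.292 m

Cross-sectional area A = πD²/4 = π(0.186)²/4 = 0.02717 m²; mean velocity V = Q/A = 0.0027/0.02717 = 0.09937 m/s.
Reynolds number Re = ρVD/μ = 783 · 0.09937 · 0.186 / 0.00199 = 7272.
Re > 4000 → turbulent. Relative roughness ε/D = 0.00866/0.186 = 0.0466. Swamee-Jain: f = 0.25/(log₁₀[0.0466/3.7 + 5.74/7272^0.9])² = 0.25/(log₁₀[0.0126 + 0.00192])² = 0.25/(-1.839)² = 0.07396.
Darcy-Weisbach: ΔP = f(L/D)(ρV²/2) = 0.07396·(1460/0.186)·(783·0.09937²/2) = 0.07396·7849·3.866 = 2244 Pa.
Head loss h_f = ΔP/(ρg) = 2244/(783·9.81) = 0.292 m.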